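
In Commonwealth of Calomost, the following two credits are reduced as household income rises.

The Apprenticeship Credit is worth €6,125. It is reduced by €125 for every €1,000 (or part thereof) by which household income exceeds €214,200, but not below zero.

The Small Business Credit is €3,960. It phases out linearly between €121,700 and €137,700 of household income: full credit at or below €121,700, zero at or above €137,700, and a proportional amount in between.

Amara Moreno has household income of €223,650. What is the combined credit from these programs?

€4,875

Apprenticeship Credit: income exceeds €214,200 by €9,450, which is 10 full-or-partial €1,000 increments; reduction = 10 × €125 = €1,250, leaving €4,875.
Small Business Credit: €223,650 is at or above €137,700, so the credit is €0.
Total: €4,875 + €0 = €4,875.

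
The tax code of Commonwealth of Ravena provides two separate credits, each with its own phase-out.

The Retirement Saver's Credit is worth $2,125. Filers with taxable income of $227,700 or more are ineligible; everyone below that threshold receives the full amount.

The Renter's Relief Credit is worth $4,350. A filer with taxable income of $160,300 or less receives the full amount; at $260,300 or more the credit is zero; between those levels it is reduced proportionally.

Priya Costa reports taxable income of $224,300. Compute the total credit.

$3,691

Retirement Saver's Credit: $224,300 is below the $227,700 cutoff, so the full $2,125 applies.
Renter's Relief Credit: $224,300 is $64,000 into a $100,000 phase-out range, leaving 36,000/100,000 of the credit: $4,350 × 36,000/100,000 = $1,566.
Total: $2,125 + $1,566 = $3,691.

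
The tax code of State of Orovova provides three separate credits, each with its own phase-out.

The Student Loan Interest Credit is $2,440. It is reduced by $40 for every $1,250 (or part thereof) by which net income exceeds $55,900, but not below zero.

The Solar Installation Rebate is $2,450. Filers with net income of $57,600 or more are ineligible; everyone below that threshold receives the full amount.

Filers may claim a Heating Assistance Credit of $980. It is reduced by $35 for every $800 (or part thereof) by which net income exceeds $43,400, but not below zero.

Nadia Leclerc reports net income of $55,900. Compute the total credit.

Student Loan Interest Credit: $55,900 is at or below the $55,900 threshold, so the full $2,440 applies.
Solar Installation Rebate: $55,900 is below the $57,600 cutoff, so the full $2,450 applies.
Heating Assistance Credit: income exceeds $43,400 by $12,500, which is 16 full-or-partial $800 increments; reduction = 16 × $35 = $560, leaving $420.
Total: $2,440 + $2,450 + $420 = $5,310.

$5,310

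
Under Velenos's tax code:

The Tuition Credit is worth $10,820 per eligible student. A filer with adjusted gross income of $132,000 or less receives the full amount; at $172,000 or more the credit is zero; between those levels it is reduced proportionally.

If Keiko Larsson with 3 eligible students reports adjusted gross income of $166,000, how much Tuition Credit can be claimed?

$4,869

Tuition Credit: base = 3 × $10,820 = $32,460. $166,000 is $34,000 into a $40,000 phase-out range, leaving 6,000/40,000 of the credit: $32,460 × 6,000/40,000 = $4,869.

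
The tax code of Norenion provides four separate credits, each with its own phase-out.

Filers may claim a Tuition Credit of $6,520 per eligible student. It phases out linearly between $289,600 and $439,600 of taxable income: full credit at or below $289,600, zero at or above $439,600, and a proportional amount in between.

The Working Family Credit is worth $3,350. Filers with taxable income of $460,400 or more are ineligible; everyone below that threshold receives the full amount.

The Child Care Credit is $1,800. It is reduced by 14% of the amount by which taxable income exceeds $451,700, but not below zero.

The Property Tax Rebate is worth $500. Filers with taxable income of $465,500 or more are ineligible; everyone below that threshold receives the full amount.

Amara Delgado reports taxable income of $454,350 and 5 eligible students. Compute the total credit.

$5,279

Tuition Credit: base = 5 × $6,520 = $32,600. $454,350 is at or above $439,600, so the credit is $0.
Working Family Credit: $454,350 is below the $460,400 cutoff, so the full $3,350 applies.
Child Care Credit: 14% of the $2,650 excess over $451,700 is $371; credit = $1,800 − $371 = $1,429.
Property Tax Rebate: $454,350 is below the $465,500 cutoff, so the full $500 applies.
Total: $0 + $3,350 + $1,429 + $500 = $5,279.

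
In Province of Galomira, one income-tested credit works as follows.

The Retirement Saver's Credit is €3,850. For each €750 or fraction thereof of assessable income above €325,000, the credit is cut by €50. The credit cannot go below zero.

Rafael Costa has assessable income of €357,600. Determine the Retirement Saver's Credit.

Retirement Saver's Credit: income exceeds €325,000 by €32,600, which is 44 full-or-partial €750 increments; reduction = 44 × €50 = €2,200, leaving €1,650.

€1,650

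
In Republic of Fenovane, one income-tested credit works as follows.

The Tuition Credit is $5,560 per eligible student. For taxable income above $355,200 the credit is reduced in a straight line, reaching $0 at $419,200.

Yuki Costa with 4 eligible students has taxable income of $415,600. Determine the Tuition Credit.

Tuition Credit: base = 4 × $5,560 = $22,240. $415,600 is $60,400 into a $64,000 phase-out range, leaving 3,600/64,000 of the credit: $22,240 × 3,600/64,000 = $1,251.

$1,251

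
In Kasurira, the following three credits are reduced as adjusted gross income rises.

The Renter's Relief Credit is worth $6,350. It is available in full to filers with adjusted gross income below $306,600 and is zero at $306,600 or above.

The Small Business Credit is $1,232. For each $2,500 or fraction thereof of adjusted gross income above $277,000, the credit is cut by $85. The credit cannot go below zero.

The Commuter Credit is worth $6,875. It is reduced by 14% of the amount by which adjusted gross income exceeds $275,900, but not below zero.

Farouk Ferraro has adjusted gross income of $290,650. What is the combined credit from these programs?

$11,882

Renter's Relief Credit: $290,650 is below the $306,600 cutoff, so the full $6,350 applies.
Small Business Credit: income exceeds $277,000 by $13,650, which is 6 full-or-partial $2,500 increments; reduction = 6 × $85 = $510, leaving $722.
Commuter Credit: 14% of the $14,750 excess over $275,900 is $2,065; credit = $6,875 − $2,065 = $4,810.
Total: $6,350 + $722 + $4,810 = $11,882.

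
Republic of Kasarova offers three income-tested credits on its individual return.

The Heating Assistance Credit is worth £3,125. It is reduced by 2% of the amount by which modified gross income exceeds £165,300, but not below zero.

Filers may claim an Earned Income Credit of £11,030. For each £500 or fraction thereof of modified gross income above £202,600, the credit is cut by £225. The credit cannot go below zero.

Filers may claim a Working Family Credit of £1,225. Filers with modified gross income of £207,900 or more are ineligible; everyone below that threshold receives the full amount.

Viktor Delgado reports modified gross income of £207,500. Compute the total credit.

Heating Assistance Credit: 2% of the £42,200 excess over £165,300 is £844; credit = £3,125 − £844 = £2,281.
Earned Income Credit: income exceeds £202,600 by £4,900, which is 10 full-or-partial £500 increments; reduction = 10 × £225 = £2,250, leaving £8,780.
Working Family Credit: £207,500 is below the £207,900 cutoff, so the full £1,225 applies.
Total: £2,281 + £8,780 + £1,225 = £12,286.

£12,286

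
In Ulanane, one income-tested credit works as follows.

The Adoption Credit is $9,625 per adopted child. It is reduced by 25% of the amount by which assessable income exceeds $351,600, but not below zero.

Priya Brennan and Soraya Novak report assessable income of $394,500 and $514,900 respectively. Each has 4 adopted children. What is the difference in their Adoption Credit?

Priya ($394,500): Adoption Credit: base = 4 × $9,625 = $38,500. 25% of the $42,900 excess over $351,600 is $10,725; credit = $38,500 − $10,725 = $27,775.
Soraya ($514,900): Adoption Credit: base = 4 × $9,625 = $38,500. 25% of the $163,300 excess over $351,600 is $40,825 ≥ base, so the credit is $0.
Difference: |$27,775 − $0| = $27,775.

$27,775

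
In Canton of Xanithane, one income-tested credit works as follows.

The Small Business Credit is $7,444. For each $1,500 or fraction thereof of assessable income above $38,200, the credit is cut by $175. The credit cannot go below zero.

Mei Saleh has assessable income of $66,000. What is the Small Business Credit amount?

Small Business Credit: income exceeds $38,200 by $27,800, which is 19 full-or-partial $1,500 increments; reduction = 19 × $175 = $3,325, leaving $4,119.

$4,119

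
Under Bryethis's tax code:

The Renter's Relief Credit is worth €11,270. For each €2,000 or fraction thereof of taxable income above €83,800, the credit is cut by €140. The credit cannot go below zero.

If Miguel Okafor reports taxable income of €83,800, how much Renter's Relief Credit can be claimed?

Renter's Relief Credit: €83,800 is at or below the €83,800 threshold, so the full €11,270 applies.

€11,270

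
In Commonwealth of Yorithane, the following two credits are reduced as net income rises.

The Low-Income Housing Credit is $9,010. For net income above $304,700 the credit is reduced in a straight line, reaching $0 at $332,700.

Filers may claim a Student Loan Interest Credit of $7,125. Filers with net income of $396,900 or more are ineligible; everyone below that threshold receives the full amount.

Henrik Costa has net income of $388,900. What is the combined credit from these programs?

Low-Income Housing Credit: $388,900 is at or above $332,700, so the credit is $0.
Student Loan Interest Credit: $388,900 is below the $396,900 cutoff, so the full $7,125 applies.
Total: $0 + $7,125 = $7,125.

$7,125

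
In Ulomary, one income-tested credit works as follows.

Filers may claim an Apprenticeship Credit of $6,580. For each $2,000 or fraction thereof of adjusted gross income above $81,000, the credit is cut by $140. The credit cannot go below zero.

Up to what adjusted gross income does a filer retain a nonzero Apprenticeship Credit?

After 46 increments the reduction is 46 × $140 = $6,440, leaving $140; one more increment wipes it out. Increment 46 ends at excess 46 × $2,000 = $92,000, so the highest qualifying income is $81,000 + $92,000 = $173,000.

$173,000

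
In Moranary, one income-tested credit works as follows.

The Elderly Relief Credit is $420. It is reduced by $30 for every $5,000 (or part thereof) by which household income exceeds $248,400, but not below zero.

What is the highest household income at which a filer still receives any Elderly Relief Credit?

$313,400

After 13 increments the reduction is 13 × $30 = $390, leaving $30; one more increment wipes it out. Increment 13 ends at excess 13 × $5,000 = $65,000, so the highest qualifying income is $248,400 + $65,000 = $313,400.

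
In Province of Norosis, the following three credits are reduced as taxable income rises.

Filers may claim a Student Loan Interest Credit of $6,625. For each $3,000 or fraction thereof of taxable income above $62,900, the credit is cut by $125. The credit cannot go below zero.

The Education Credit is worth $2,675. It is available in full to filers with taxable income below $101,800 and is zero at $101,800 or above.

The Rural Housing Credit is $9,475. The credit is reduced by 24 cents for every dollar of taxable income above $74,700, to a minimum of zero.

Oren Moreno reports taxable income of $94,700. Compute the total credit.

$12,600

Student Loan Interest Credit: income exceeds $62,900 by $31,800, which is 11 full-or-partial $3,000 increments; reduction = 11 × $125 = $1,375, leaving $5,250.
Education Credit: $94,700 is below the $101,800 cutoff, so the full $2,675 applies.
Rural Housing Credit: 24% of the $20,000 excess over $74,700 is $4,800; credit = $9,475 − $4,800 = $4,675.
Total: $5,250 + $2,675 + $4,675 = $12,600.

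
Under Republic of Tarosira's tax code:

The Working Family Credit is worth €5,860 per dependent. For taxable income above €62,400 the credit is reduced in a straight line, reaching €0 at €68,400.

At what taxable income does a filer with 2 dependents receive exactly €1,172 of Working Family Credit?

€67,800

Full credit = 2 × €5,860 = €11,720.
€1,172 is 1,172/11,720 of the full €11,720, so 10,548/11,720 of the €6,000 range has been used: income = €62,400 + €6,000 × 10,548/11,720 = €67,800.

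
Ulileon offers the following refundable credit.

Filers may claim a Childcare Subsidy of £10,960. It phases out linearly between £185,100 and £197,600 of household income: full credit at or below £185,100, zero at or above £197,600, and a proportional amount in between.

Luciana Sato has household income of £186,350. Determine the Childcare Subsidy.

£9,864

Childcare Subsidy: £186,350 is £1,250 into a £12,500 phase-out range, leaving 11,250/12,500 of the credit: £10,960 × 11,250/12,500 = £9,864.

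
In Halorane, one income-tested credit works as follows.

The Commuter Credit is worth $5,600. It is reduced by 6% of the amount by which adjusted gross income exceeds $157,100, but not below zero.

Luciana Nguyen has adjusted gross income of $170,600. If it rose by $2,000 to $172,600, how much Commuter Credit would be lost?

At $170,600 — 6% of the $13,500 excess over $157,100 is $810; credit = $5,600 − $810 = $4,790.
At $172,600 — 6% of the $15,500 excess over $157,100 is $930; credit = $5,600 − $930 = $4,670.
Lost: $4,790 − $4,670 = $120.

$120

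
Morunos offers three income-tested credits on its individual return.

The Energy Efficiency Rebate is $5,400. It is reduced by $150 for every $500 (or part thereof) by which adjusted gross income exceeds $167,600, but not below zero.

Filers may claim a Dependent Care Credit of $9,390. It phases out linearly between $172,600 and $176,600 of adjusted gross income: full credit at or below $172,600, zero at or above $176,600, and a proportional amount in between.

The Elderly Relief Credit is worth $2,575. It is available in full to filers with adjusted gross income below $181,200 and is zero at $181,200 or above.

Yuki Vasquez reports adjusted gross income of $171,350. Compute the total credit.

$16,165

Energy Efficiency Rebate: income exceeds $167,600 by $3,750, which is 8 full-or-partial $500 increments; reduction = 8 × $150 = $1,200, leaving $4,200.
Dependent Care Credit: $171,350 is at or below the $172,600 threshold, so the full $9,390 applies.
Elderly Relief Credit: $171,350 is below the $181,200 cutoff, so the full $2,575 applies.
Total: $4,200 + $9,390 + $2,575 = $16,165.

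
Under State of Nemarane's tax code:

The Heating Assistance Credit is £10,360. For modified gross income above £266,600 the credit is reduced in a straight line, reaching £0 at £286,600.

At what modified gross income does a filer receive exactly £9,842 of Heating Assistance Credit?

£9,842 is 9,842/10,360 of the full £10,360, so 518/10,360 of the £20,000 range has been used: income = £266,600 + £20,000 × 518/10,360 = £267,600.

£267,600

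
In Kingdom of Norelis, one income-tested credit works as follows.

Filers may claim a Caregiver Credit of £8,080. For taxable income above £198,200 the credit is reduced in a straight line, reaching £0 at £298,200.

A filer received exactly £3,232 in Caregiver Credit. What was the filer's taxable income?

£3,232 is 3,232/8,080 of the full £8,080, so 4,848/8,080 of the £100,000 range has been used: income = £198,200 + £100,000 × 4,848/8,080 = £258,200.

£258,200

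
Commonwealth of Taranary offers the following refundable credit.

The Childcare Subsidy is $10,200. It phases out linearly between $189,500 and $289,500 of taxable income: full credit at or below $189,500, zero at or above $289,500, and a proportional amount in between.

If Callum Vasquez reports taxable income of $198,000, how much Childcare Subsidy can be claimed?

Childcare Subsidy: $198,000 is $8,500 into a $100,000 phase-out range, leaving 91,500/100,000 of the credit: $10,200 × 91,500/100,000 = $9,333.

$9,333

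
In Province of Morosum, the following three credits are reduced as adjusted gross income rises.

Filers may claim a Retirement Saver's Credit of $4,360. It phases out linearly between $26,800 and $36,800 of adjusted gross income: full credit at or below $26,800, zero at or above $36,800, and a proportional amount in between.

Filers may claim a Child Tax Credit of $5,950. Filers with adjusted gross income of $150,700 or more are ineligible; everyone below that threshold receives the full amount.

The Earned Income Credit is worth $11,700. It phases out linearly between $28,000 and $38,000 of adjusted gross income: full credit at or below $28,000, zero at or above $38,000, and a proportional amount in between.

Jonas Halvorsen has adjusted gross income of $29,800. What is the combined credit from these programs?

$18,596

Retirement Saver's Credit: $29,800 is $3,000 into a $10,000 phase-out range, leaving 7,000/10,000 of the credit: $4,360 × 7,000/10,000 = $3,052.
Child Tax Credit: $29,800 is below the $150,700 cutoff, so the full $5,950 applies.
Earned Income Credit: $29,800 is $1,800 into a $10,000 phase-out range, leaving 8,200/10,000 of the credit: $11,700 × 8,200/10,000 = $9,594.
Total: $3,052 + $5,950 + $9,594 = $18,596.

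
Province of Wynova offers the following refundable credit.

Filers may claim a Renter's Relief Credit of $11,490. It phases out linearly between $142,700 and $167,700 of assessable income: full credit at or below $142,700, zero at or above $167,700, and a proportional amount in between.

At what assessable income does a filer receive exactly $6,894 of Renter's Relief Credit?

$152,700

$6,894 is 6,894/11,490 of the full $11,490, so 4,596/11,490 of the $25,000 range has been used: income = $142,700 + $25,000 × 4,596/11,490 = $152,700.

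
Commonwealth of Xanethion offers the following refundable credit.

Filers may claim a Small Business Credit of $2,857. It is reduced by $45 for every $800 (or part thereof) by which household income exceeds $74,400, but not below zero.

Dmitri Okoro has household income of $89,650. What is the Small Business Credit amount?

Small Business Credit: income exceeds $74,400 by $15,250, which is 20 full-or-partial $800 increments; reduction = 20 × $45 = $900, leaving $1,957.

$1,957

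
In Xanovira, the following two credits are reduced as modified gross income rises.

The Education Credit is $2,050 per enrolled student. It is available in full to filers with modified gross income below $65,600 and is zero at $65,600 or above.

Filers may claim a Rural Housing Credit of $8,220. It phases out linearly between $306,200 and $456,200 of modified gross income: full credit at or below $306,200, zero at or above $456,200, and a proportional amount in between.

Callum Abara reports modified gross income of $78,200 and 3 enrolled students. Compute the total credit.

$8,220

Education Credit: base = 3 × $2,050 = $6,150. $78,200 meets or exceeds the $65,600 cutoff, so the credit is $0.
Rural Housing Credit: $78,200 is at or below the $306,200 threshold, so the full $8,220 applies.
Total: $0 + $8,220 = $8,220.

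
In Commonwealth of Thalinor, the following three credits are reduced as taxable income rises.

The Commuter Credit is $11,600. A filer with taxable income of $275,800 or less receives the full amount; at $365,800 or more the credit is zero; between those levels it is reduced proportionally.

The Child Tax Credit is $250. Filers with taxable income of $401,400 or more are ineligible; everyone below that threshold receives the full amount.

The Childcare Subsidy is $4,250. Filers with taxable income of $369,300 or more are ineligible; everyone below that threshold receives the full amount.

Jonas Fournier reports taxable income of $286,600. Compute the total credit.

$14,708

Commuter Credit: $286,600 is $10,800 into a $90,000 phase-out range, leaving 79,200/90,000 of the credit: $11,600 × 79,200/90,000 = $10,208.
Child Tax Credit: $286,600 is below the $401,400 cutoff, so the full $250 applies.
Childcare Subsidy: $286,600 is below the $369,300 cutoff, so the full $4,250 applies.
Total: $10,208 + $250 + $4,250 = $14,708.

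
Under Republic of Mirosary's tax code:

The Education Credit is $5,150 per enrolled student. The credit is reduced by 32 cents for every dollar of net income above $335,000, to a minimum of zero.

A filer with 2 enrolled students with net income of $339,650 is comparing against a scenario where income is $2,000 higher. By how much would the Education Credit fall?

At $339,650 — base = 2 × $5,150 = $10,300. 32% of the $4,650 excess over $335,000 is $1,488; credit = $10,300 − $1,488 = $8,812.
At $341,650 — base = 2 × $5,150 = $10,300. 32% of the $6,650 excess over $335,000 is $2,128; credit = $10,300 − $2,128 = $8,172.
Lost: $8,812 − $8,172 = $640.

$640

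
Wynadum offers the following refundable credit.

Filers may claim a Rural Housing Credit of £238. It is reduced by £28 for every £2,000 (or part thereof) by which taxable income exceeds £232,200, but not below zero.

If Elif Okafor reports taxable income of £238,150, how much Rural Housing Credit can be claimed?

Rural Housing Credit: income exceeds £232,200 by £5,950, which is 3 full-or-partial £2,000 increments; reduction = 3 × £28 = £84, leaving £154.

£154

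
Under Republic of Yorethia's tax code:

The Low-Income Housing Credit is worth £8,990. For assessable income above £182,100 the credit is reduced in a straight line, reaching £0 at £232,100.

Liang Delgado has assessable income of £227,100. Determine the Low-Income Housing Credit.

£899

Low-Income Housing Credit: £227,100 is £45,000 into a £50,000 phase-out range, leaving 5,000/50,000 of the credit: £8,990 × 5,000/50,000 = £899.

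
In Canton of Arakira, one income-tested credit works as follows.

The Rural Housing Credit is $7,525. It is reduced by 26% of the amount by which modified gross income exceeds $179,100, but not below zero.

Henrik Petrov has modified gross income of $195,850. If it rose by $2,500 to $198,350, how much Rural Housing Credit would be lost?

$650

At $195,850 — 26% of the $16,750 excess over $179,100 is $4,355; credit = $7,525 − $4,355 = $3,170.
At $198,350 — 26% of the $19,250 excess over $179,100 is $5,005; credit = $7,525 − $5,005 = $2,520.
Lost: $3,170 − $2,520 = $650.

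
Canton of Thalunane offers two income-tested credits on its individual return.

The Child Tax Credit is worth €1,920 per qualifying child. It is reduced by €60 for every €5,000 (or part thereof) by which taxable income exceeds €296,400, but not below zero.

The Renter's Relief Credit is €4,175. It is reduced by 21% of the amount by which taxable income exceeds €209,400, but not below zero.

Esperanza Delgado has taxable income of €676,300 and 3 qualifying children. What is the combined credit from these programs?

Child Tax Credit: base = 3 × €1,920 = €5,760. income exceeds €296,400 by €379,900, which is 76 full-or-partial €5,000 increments; reduction = 76 × €60 = €4,560, leaving €1,200.
Renter's Relief Credit: 21% of the €466,900 excess over €209,400 is €98,049 ≥ base, so the credit is €0.
Total: €1,200 + €0 = €1,200.

€1,200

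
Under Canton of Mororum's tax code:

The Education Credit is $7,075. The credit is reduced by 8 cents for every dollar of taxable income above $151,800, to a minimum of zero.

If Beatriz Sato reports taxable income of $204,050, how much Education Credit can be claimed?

$2,895

Education Credit: 8% of the $52,250 excess over $151,800 is $4,180; credit = $7,075 − $4,180 = $2,895.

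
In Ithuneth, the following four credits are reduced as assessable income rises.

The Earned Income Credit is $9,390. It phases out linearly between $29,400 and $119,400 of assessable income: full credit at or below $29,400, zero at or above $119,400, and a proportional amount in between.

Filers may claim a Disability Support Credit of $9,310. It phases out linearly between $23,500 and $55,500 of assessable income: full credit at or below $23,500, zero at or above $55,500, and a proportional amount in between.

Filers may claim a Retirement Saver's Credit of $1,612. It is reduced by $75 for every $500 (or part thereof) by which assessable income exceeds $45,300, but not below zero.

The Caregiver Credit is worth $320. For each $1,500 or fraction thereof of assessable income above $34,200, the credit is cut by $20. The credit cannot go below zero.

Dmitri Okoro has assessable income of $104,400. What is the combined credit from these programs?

$1,565

Earned Income Credit: $104,400 is $75,000 into a $90,000 phase-out range, leaving 15,000/90,000 of the credit: $9,390 × 15,000/90,000 = $1,565.
Disability Support Credit: $104,400 is at or above $55,500, so the credit is $0.
Retirement Saver's Credit: income exceeds $45,300 by $59,100 → 119 increments × $75 = $8,925 ≥ base, so the credit is $0.
Caregiver Credit: income exceeds $34,200 by $70,200 → 47 increments × $20 = $940 ≥ base, so the credit is $0.
Total: $1,565 + $0 + $0 + $0 = $1,565.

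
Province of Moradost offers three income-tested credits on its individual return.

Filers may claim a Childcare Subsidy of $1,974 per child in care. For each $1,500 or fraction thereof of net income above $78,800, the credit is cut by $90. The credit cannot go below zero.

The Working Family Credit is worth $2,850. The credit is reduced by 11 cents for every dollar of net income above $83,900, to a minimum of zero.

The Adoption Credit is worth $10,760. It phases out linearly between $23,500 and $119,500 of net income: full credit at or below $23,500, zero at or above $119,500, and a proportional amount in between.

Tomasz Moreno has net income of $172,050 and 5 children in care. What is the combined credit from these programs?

Childcare Subsidy: base = 5 × $1,974 = $9,870. income exceeds $78,800 by $93,250, which is 63 full-or-partial $1,500 increments; reduction = 63 × $90 = $5,670, leaving $4,200.
Working Family Credit: 11% of the $88,150 excess over $83,900 is $9,696.50 ≥ base, so the credit is $0.
Adoption Credit: $172,050 is at or above $119,500, so the credit is $0.
Total: $4,200 + $0 + $0 = $4,200.

$4,200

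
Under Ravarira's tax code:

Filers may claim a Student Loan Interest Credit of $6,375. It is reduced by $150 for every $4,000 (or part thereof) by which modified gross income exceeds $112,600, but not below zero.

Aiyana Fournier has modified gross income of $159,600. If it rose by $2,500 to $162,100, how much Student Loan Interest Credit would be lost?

$150

At $159,600 — income exceeds $112,600 by $47,000, which is 12 full-or-partial $4,000 increments; reduction = 12 × $150 = $1,800, leaving $4,575.
At $162,100 — income exceeds $112,600 by $49,500, which is 13 full-or-partial $4,000 increments; reduction = 13 × $150 = $1,950, leaving $4,425.
Lost: $4,575 − $4,425 = $150.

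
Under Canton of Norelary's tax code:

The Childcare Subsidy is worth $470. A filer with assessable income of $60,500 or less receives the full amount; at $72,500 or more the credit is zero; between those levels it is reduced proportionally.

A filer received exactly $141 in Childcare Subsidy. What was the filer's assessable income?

$141 is 141/470 of the full $470, so 329/470 of the $12,000 range has been used: income = $60,500 + $12,000 × 329/470 = $68,900.

$68,900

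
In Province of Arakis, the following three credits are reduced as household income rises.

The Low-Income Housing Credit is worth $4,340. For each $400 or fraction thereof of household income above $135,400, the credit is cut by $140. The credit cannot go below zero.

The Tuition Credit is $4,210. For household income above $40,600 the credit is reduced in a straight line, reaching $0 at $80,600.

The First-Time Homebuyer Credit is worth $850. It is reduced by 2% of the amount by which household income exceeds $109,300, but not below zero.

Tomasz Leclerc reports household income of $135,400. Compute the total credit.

$4,668

Low-Income Housing Credit: $135,400 is at or below the $135,400 threshold, so the full $4,340 applies.
Tuition Credit: $135,400 is at or above $80,600, so the credit is $0.
First-Time Homebuyer Credit: 2% of the $26,100 excess over $109,300 is $522; credit = $850 − $522 = $328.
Total: $4,340 + $0 + $328 = $4,668.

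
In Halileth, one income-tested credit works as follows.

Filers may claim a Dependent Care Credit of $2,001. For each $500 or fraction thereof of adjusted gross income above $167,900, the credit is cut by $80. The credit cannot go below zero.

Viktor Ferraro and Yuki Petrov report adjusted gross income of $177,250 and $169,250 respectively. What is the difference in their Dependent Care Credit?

Viktor ($177,250): Dependent Care Credit: income exceeds $167,900 by $9,350, which is 19 full-or-partial $500 increments; reduction = 19 × $80 = $1,520, leaving $481.
Yuki ($169,250): Dependent Care Credit: income exceeds $167,900 by $1,350, which is 3 full-or-partial $500 increments; reduction = 3 × $80 = $240, leaving $1,761.
Difference: |$481 − $1,761| = $1,280.

$1,280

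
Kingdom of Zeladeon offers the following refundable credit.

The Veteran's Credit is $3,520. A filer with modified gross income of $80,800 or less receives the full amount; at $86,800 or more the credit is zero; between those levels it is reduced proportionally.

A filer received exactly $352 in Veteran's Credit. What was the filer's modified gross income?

$86,200

$352 is 352/3,520 of the full $3,520, so 3,168/3,520 of the $6,000 range has been used: income = $80,800 + $6,000 × 3,168/3,520 = $86,200.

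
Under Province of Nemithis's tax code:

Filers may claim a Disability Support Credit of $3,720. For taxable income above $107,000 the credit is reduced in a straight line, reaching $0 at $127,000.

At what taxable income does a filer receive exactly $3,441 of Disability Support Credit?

$108,500

$3,441 is 3,441/3,720 of the full $3,720, so 279/3,720 of the $20,000 range has been used: income = $107,000 + $20,000 × 279/3,720 = $108,500.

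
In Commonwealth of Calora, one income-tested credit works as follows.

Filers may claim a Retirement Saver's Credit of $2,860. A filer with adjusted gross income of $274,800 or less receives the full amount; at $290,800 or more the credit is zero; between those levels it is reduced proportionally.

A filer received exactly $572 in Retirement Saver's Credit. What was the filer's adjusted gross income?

$287,600

$572 is 572/2,860 of the full $2,860, so 2,288/2,860 of the $16,000 range has been used: income = $274,800 + $16,000 × 2,288/2,860 = $287,600.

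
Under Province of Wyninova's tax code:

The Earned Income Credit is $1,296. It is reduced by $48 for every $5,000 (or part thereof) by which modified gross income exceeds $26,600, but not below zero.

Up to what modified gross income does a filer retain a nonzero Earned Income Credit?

After 26 increments the reduction is 26 × $48 = $1,248, leaving $48; one more increment wipes it out. Increment 26 ends at excess 26 × $5,000 = $130,000, so the highest qualifying income is $26,600 + $130,000 = $156,600.

$156,600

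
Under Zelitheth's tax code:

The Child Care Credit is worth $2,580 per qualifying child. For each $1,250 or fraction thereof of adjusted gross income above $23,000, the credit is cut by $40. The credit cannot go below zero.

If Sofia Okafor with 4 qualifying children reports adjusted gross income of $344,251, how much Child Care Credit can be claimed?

Child Care Credit: base = 4 × $2,580 = $10,320. income exceeds $23,000 by $321,251 → 258 increments × $40 = $10,320 ≥ base, so the credit is $0.

$0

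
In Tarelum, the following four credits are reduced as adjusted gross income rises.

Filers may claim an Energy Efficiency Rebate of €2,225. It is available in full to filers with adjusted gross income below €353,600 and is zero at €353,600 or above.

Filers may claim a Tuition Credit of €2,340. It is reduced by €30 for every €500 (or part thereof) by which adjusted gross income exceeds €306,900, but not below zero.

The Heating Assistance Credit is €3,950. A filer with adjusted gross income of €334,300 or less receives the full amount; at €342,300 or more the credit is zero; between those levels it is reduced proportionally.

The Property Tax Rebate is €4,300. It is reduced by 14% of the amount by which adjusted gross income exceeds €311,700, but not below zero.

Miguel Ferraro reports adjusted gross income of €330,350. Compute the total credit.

Energy Efficiency Rebate: €330,350 is below the €353,600 cutoff, so the full €2,225 applies.
Tuition Credit: income exceeds €306,900 by €23,450, which is 47 full-or-partial €500 increments; reduction = 47 × €30 = €1,410, leaving €930.
Heating Assistance Credit: €330,350 is at or below the €334,300 threshold, so the full €3,950 applies.
Property Tax Rebate: 14% of the €18,650 excess over €311,700 is €2,611; credit = €4,300 − €2,611 = €1,689.
Total: €2,225 + €930 + €3,950 + €1,689 = €8,794.

€8,794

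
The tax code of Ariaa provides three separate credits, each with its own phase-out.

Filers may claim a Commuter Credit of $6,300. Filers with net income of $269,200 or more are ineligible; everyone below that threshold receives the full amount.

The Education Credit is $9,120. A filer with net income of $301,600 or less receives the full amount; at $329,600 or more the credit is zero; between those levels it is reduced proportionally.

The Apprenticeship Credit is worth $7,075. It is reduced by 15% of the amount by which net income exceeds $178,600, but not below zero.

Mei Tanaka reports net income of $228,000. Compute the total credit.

Commuter Credit: $228,000 is below the $269,200 cutoff, so the full $6,300 applies.
Education Credit: $228,000 is at or below the $301,600 threshold, so the full $9,120 applies.
Apprenticeship Credit: 15% of the $49,400 excess over $178,600 is $7,410 ≥ base, so the credit is $0.
Total: $6,300 + $9,120 + $0 = $15,420.

$15,420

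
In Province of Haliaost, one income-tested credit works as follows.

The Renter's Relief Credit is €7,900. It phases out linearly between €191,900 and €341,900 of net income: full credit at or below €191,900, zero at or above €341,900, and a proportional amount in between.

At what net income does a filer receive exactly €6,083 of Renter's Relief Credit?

€6,083 is 6,083/7,900 of the full €7,900, so 1,817/7,900 of the €150,000 range has been used: income = €191,900 + €150,000 × 1,817/7,900 = €226,400.

€226,400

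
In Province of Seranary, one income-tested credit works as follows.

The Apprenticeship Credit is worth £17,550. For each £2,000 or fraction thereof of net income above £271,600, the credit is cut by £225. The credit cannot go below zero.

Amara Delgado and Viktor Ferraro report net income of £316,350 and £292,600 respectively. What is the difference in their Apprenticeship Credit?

£2,700

Amara (£316,350): Apprenticeship Credit: income exceeds £271,600 by £44,750, which is 23 full-or-partial £2,000 increments; reduction = 23 × £225 = £5,175, leaving £12,375.
Viktor (£292,600): Apprenticeship Credit: income exceeds £271,600 by £21,000, which is 11 full-or-partial £2,000 increments; reduction = 11 × £225 = £2,475, leaving £15,075.
Difference: |£12,375 − £15,075| = £2,700.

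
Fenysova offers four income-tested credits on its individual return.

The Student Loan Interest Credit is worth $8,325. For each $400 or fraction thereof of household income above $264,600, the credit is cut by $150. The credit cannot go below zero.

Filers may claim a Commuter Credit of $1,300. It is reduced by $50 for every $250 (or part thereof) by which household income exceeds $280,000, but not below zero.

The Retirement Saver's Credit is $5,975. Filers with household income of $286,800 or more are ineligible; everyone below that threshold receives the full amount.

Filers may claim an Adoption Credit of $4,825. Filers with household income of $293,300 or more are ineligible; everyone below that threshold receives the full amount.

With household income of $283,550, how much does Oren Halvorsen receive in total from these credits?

$12,475

Student Loan Interest Credit: income exceeds $264,600 by $18,950, which is 48 full-or-partial $400 increments; reduction = 48 × $150 = $7,200, leaving $1,125.
Commuter Credit: income exceeds $280,000 by $3,550, which is 15 full-or-partial $250 increments; reduction = 15 × $50 = $750, leaving $550.
Retirement Saver's Credit: $283,550 is below the $286,800 cutoff, so the full $5,975 applies.
Adoption Credit: $283,550 is below the $293,300 cutoff, so the full $4,825 applies.
Total: $1,125 + $550 + $5,975 + $4,825 = $12,475.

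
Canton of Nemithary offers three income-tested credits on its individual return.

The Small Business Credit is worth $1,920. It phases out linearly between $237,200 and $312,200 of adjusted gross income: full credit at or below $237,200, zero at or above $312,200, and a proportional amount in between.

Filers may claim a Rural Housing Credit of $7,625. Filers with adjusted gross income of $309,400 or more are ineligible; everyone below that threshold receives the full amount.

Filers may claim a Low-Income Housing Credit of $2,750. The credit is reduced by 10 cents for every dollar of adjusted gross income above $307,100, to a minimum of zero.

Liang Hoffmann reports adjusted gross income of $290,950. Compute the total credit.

$10,919

Small Business Credit: $290,950 is $53,750 into a $75,000 phase-out range, leaving 21,250/75,000 of the credit: $1,920 × 21,250/75,000 = $544.
Rural Housing Credit: $290,950 is below the $309,400 cutoff, so the full $7,625 applies.
Low-Income Housing Credit: $290,950 is at or below the $307,100 threshold, so the full $2,750 applies.
Total: $544 + $7,625 + $2,750 = $10,919.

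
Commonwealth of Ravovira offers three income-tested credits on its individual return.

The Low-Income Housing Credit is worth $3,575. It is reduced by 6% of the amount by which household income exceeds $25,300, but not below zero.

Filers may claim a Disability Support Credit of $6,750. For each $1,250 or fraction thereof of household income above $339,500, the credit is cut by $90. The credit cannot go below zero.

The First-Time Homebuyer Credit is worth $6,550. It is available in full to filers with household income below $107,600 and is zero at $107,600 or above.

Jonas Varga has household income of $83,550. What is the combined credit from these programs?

$13,380

Low-Income Housing Credit: 6% of the $58,250 excess over $25,300 is $3,495; credit = $3,575 − $3,495 = $80.
Disability Support Credit: $83,550 is at or below the $339,500 threshold, so the full $6,750 applies.
First-Time Homebuyer Credit: $83,550 is below the $107,600 cutoff, so the full $6,550 applies.
Total: $80 + $6,750 + $6,550 = $13,380.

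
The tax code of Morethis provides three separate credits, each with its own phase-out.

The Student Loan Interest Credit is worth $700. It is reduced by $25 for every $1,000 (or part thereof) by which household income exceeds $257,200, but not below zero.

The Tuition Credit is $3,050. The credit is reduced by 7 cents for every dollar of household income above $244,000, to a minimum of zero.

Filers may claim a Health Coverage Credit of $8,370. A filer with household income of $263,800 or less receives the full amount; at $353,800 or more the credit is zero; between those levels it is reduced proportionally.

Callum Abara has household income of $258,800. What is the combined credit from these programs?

Student Loan Interest Credit: income exceeds $257,200 by $1,600, which is 2 full-or-partial $1,000 increments; reduction = 2 × $25 = $50, leaving $650.
Tuition Credit: 7% of the $14,800 excess over $244,000 is $1,036; credit = $3,050 − $1,036 = $2,014.
Health Coverage Credit: $258,800 is at or below the $263,800 threshold, so the full $8,370 applies.
Total: $650 + $2,014 + $8,370 = $11,034.

$11,034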